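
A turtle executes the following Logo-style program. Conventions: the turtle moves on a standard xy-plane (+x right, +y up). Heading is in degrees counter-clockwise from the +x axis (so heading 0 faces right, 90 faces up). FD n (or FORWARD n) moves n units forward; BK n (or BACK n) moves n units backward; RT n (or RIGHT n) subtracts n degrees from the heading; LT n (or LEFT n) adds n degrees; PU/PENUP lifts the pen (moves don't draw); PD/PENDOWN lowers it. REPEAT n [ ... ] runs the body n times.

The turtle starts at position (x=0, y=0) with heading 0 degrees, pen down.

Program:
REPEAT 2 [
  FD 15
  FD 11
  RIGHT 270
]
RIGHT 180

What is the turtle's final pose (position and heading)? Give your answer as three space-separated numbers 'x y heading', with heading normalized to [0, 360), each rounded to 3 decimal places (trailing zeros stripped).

Executing turtle program step by step:
Start: pos=(0,0), heading=0, pen down
REPEAT 2 [
  -- iteration 1/2 --
  FD 15: (0,0) -> (15,0) [heading=0, draw]
  FD 11: (15,0) -> (26,0) [heading=0, draw]
  RT 270: heading 0 -> 90
  -- iteration 2/2 --
  FD 15: (26,0) -> (26,15) [heading=90, draw]
  FD 11: (26,15) -> (26,26) [heading=90, draw]
  RT 270: heading 90 -> 180
]
RT 180: heading 180 -> 0
Final: pos=(26,26), heading=0, 4 segment(s) drawn

Answer: 26 26 0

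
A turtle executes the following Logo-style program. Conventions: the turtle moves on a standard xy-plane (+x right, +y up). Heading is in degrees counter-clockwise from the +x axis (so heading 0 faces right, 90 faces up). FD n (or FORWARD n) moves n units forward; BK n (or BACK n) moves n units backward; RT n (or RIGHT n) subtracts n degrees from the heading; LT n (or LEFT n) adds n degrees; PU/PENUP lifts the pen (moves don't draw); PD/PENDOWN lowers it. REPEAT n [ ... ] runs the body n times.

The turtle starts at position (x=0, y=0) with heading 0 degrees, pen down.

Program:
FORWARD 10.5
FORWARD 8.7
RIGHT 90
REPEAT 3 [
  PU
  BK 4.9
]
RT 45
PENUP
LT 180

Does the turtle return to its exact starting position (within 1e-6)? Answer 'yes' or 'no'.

Answer: no

Derivation:
Executing turtle program step by step:
Start: pos=(0,0), heading=0, pen down
FD 10.5: (0,0) -> (10.5,0) [heading=0, draw]
FD 8.7: (10.5,0) -> (19.2,0) [heading=0, draw]
RT 90: heading 0 -> 270
REPEAT 3 [
  -- iteration 1/3 --
  PU: pen up
  BK 4.9: (19.2,0) -> (19.2,4.9) [heading=270, move]
  -- iteration 2/3 --
  PU: pen up
  BK 4.9: (19.2,4.9) -> (19.2,9.8) [heading=270, move]
  -- iteration 3/3 --
  PU: pen up
  BK 4.9: (19.2,9.8) -> (19.2,14.7) [heading=270, move]
]
RT 45: heading 270 -> 225
PU: pen up
LT 180: heading 225 -> 45
Final: pos=(19.2,14.7), heading=45, 2 segment(s) drawn

Start position: (0, 0)
Final position: (19.2, 14.7)
Distance = 24.181; >= 1e-6 -> NOT closed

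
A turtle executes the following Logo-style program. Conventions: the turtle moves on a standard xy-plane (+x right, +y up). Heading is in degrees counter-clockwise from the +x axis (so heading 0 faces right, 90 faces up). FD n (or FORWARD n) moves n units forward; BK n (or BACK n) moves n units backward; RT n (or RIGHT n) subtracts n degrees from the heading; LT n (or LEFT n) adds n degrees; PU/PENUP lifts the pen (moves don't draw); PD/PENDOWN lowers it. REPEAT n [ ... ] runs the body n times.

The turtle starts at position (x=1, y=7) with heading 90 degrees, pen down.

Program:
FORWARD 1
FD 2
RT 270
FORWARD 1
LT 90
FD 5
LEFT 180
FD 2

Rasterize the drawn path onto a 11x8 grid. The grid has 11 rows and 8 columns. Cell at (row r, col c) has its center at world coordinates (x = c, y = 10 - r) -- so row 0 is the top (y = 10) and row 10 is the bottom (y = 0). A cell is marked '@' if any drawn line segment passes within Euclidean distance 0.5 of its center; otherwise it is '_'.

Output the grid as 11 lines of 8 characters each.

Segment 0: (1,7) -> (1,8)
Segment 1: (1,8) -> (1,10)
Segment 2: (1,10) -> (0,10)
Segment 3: (0,10) -> (0,5)
Segment 4: (0,5) -> (0,7)

Answer: @@______
@@______
@@______
@@______
@_______
@_______
________
________
________
________
________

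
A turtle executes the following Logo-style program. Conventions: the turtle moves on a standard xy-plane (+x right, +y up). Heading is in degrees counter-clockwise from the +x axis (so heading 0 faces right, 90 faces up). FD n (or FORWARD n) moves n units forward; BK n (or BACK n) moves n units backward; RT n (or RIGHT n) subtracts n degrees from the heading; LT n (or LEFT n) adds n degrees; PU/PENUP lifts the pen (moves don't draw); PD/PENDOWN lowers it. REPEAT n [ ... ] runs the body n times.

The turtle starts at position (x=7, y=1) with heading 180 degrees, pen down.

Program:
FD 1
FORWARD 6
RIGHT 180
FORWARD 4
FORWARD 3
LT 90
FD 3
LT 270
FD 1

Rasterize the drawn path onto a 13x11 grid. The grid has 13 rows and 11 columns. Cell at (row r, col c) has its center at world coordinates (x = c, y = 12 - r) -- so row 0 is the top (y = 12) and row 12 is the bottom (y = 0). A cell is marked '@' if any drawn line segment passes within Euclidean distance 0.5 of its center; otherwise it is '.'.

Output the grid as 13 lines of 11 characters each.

Answer: ...........
...........
...........
...........
...........
...........
...........
...........
.......@@..
.......@...
.......@...
@@@@@@@@...
...........

Derivation:
Segment 0: (7,1) -> (6,1)
Segment 1: (6,1) -> (0,1)
Segment 2: (0,1) -> (4,1)
Segment 3: (4,1) -> (7,1)
Segment 4: (7,1) -> (7,4)
Segment 5: (7,4) -> (8,4)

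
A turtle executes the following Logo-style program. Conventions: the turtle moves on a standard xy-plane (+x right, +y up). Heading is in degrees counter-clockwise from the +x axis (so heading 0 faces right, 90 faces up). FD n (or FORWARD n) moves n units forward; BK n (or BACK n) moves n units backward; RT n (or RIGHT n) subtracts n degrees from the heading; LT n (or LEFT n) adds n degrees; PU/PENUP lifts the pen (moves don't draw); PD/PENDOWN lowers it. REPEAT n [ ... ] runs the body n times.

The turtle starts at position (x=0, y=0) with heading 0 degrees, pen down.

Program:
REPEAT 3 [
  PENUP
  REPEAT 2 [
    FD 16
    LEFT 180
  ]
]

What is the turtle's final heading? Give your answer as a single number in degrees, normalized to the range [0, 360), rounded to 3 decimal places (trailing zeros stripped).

Answer: 0

Derivation:
Executing turtle program step by step:
Start: pos=(0,0), heading=0, pen down
REPEAT 3 [
  -- iteration 1/3 --
  PU: pen up
  REPEAT 2 [
    -- iteration 1/2 --
    FD 16: (0,0) -> (16,0) [heading=0, move]
    LT 180: heading 0 -> 180
    -- iteration 2/2 --
    FD 16: (16,0) -> (0,0) [heading=180, move]
    LT 180: heading 180 -> 0
  ]
  -- iteration 2/3 --
  PU: pen up
  REPEAT 2 [
    -- iteration 1/2 --
    FD 16: (0,0) -> (16,0) [heading=0, move]
    LT 180: heading 0 -> 180
    -- iteration 2/2 --
    FD 16: (16,0) -> (0,0) [heading=180, move]
    LT 180: heading 180 -> 0
  ]
  -- iteration 3/3 --
  PU: pen up
  REPEAT 2 [
    -- iteration 1/2 --
    FD 16: (0,0) -> (16,0) [heading=0, move]
    LT 180: heading 0 -> 180
    -- iteration 2/2 --
    FD 16: (16,0) -> (0,0) [heading=180, move]
    LT 180: heading 180 -> 0
  ]
]
Final: pos=(0,0), heading=0, 0 segment(s) drawn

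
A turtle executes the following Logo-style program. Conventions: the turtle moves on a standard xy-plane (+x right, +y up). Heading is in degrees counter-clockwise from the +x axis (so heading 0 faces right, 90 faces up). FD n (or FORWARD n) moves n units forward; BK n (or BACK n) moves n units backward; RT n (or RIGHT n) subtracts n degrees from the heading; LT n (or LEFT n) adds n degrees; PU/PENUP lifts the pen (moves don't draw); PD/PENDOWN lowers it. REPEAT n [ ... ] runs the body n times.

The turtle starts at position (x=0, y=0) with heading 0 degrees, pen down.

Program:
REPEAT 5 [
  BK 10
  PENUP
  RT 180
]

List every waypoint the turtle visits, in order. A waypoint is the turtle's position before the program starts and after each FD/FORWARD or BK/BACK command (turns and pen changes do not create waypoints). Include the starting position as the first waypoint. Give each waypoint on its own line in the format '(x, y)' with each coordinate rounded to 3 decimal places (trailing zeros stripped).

Executing turtle program step by step:
Start: pos=(0,0), heading=0, pen down
REPEAT 5 [
  -- iteration 1/5 --
  BK 10: (0,0) -> (-10,0) [heading=0, draw]
  PU: pen up
  RT 180: heading 0 -> 180
  -- iteration 2/5 --
  BK 10: (-10,0) -> (0,0) [heading=180, move]
  PU: pen up
  RT 180: heading 180 -> 0
  -- iteration 3/5 --
  BK 10: (0,0) -> (-10,0) [heading=0, move]
  PU: pen up
  RT 180: heading 0 -> 180
  -- iteration 4/5 --
  BK 10: (-10,0) -> (0,0) [heading=180, move]
  PU: pen up
  RT 180: heading 180 -> 0
  -- iteration 5/5 --
  BK 10: (0,0) -> (-10,0) [heading=0, move]
  PU: pen up
  RT 180: heading 0 -> 180
]
Final: pos=(-10,0), heading=180, 1 segment(s) drawn
Waypoints (6 total):
(0, 0)
(-10, 0)
(0, 0)
(-10, 0)
(0, 0)
(-10, 0)

Answer: (0, 0)
(-10, 0)
(0, 0)
(-10, 0)
(0, 0)
(-10, 0)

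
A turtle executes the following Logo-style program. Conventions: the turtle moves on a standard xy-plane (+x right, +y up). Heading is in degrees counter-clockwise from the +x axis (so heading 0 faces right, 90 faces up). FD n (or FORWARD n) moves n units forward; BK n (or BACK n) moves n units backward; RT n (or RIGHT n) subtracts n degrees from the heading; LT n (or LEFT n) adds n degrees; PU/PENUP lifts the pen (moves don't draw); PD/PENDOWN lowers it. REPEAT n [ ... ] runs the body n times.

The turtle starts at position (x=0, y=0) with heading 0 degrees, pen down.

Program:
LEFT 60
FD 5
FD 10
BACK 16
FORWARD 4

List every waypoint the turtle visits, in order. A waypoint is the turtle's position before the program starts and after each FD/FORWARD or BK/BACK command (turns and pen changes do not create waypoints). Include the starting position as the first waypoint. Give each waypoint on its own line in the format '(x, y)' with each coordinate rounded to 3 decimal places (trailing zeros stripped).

Answer: (0, 0)
(2.5, 4.33)
(7.5, 12.99)
(-0.5, -0.866)
(1.5, 2.598)

Derivation:
Executing turtle program step by step:
Start: pos=(0,0), heading=0, pen down
LT 60: heading 0 -> 60
FD 5: (0,0) -> (2.5,4.33) [heading=60, draw]
FD 10: (2.5,4.33) -> (7.5,12.99) [heading=60, draw]
BK 16: (7.5,12.99) -> (-0.5,-0.866) [heading=60, draw]
FD 4: (-0.5,-0.866) -> (1.5,2.598) [heading=60, draw]
Final: pos=(1.5,2.598), heading=60, 4 segment(s) drawn
Waypoints (5 total):
(0, 0)
(2.5, 4.33)
(7.5, 12.99)
(-0.5, -0.866)
(1.5, 2.598)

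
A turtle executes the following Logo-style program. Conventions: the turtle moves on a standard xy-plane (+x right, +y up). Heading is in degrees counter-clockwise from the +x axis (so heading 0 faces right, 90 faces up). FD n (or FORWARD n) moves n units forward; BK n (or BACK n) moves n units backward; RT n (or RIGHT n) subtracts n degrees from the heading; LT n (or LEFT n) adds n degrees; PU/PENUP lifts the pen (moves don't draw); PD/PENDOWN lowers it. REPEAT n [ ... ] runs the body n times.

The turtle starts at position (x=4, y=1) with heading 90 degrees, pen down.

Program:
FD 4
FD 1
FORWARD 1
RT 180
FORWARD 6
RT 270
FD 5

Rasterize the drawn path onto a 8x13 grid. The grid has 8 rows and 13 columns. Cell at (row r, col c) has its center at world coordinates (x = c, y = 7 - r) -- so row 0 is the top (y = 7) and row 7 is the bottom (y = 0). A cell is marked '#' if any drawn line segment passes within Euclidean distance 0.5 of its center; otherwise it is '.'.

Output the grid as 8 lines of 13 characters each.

Answer: ....#........
....#........
....#........
....#........
....#........
....#........
....######...
.............

Derivation:
Segment 0: (4,1) -> (4,5)
Segment 1: (4,5) -> (4,6)
Segment 2: (4,6) -> (4,7)
Segment 3: (4,7) -> (4,1)
Segment 4: (4,1) -> (9,1)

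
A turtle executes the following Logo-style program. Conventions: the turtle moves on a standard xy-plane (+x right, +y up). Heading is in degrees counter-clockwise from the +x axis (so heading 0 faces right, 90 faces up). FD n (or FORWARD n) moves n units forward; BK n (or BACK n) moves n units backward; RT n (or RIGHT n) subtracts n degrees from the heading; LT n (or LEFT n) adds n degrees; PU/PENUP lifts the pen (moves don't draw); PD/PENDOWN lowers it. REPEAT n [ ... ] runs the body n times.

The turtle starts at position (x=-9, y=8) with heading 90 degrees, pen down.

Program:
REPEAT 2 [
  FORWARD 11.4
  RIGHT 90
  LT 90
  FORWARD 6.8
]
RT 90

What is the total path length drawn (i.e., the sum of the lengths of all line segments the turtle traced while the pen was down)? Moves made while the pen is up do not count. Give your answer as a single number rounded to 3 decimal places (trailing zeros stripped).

Answer: 36.4

Derivation:
Executing turtle program step by step:
Start: pos=(-9,8), heading=90, pen down
REPEAT 2 [
  -- iteration 1/2 --
  FD 11.4: (-9,8) -> (-9,19.4) [heading=90, draw]
  RT 90: heading 90 -> 0
  LT 90: heading 0 -> 90
  FD 6.8: (-9,19.4) -> (-9,26.2) [heading=90, draw]
  -- iteration 2/2 --
  FD 11.4: (-9,26.2) -> (-9,37.6) [heading=90, draw]
  RT 90: heading 90 -> 0
  LT 90: heading 0 -> 90
  FD 6.8: (-9,37.6) -> (-9,44.4) [heading=90, draw]
]
RT 90: heading 90 -> 0
Final: pos=(-9,44.4), heading=0, 4 segment(s) drawn

Segment lengths:
  seg 1: (-9,8) -> (-9,19.4), length = 11.4
  seg 2: (-9,19.4) -> (-9,26.2), length = 6.8
  seg 3: (-9,26.2) -> (-9,37.6), length = 11.4
  seg 4: (-9,37.6) -> (-9,44.4), length = 6.8
Total = 36.4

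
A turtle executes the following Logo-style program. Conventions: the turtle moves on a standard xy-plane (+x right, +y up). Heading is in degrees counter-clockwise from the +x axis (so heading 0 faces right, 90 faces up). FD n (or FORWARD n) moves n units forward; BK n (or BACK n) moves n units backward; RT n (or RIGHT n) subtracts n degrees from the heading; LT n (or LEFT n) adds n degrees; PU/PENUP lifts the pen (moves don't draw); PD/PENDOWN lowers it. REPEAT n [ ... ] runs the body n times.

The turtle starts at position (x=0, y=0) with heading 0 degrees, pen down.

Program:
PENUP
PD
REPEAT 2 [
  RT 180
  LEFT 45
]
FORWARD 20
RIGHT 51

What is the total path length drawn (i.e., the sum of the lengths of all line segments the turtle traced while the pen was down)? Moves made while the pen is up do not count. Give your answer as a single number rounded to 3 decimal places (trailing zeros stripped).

Executing turtle program step by step:
Start: pos=(0,0), heading=0, pen down
PU: pen up
PD: pen down
REPEAT 2 [
  -- iteration 1/2 --
  RT 180: heading 0 -> 180
  LT 45: heading 180 -> 225
  -- iteration 2/2 --
  RT 180: heading 225 -> 45
  LT 45: heading 45 -> 90
]
FD 20: (0,0) -> (0,20) [heading=90, draw]
RT 51: heading 90 -> 39
Final: pos=(0,20), heading=39, 1 segment(s) drawn

Segment lengths:
  seg 1: (0,0) -> (0,20), length = 20
Total = 20

Answer: 20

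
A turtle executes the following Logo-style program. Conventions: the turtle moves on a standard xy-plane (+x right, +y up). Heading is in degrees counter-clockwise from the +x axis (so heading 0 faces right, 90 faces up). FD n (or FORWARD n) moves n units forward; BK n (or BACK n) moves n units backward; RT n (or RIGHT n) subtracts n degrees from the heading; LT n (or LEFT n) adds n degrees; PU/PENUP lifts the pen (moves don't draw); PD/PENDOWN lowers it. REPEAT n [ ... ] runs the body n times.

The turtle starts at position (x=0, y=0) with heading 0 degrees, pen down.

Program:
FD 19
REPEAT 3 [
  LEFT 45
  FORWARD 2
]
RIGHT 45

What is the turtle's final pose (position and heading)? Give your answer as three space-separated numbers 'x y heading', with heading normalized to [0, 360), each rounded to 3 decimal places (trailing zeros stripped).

Answer: 19 4.828 90

Derivation:
Executing turtle program step by step:
Start: pos=(0,0), heading=0, pen down
FD 19: (0,0) -> (19,0) [heading=0, draw]
REPEAT 3 [
  -- iteration 1/3 --
  LT 45: heading 0 -> 45
  FD 2: (19,0) -> (20.414,1.414) [heading=45, draw]
  -- iteration 2/3 --
  LT 45: heading 45 -> 90
  FD 2: (20.414,1.414) -> (20.414,3.414) [heading=90, draw]
  -- iteration 3/3 --
  LT 45: heading 90 -> 135
  FD 2: (20.414,3.414) -> (19,4.828) [heading=135, draw]
]
RT 45: heading 135 -> 90
Final: pos=(19,4.828), heading=90, 4 segment(s) drawn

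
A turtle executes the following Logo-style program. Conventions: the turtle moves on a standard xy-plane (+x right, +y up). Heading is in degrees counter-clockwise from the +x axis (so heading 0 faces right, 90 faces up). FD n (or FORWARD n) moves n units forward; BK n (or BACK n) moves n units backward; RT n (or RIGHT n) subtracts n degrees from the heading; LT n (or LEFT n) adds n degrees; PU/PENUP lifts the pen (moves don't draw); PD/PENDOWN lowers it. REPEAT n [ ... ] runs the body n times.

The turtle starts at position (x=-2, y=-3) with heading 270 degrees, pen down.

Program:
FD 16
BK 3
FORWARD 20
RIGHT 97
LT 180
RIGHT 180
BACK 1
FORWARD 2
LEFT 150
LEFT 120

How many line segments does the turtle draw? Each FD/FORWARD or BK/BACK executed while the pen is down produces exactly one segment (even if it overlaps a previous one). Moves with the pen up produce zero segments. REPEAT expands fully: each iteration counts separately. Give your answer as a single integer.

Answer: 5

Derivation:
Executing turtle program step by step:
Start: pos=(-2,-3), heading=270, pen down
FD 16: (-2,-3) -> (-2,-19) [heading=270, draw]
BK 3: (-2,-19) -> (-2,-16) [heading=270, draw]
FD 20: (-2,-16) -> (-2,-36) [heading=270, draw]
RT 97: heading 270 -> 173
LT 180: heading 173 -> 353
RT 180: heading 353 -> 173
BK 1: (-2,-36) -> (-1.007,-36.122) [heading=173, draw]
FD 2: (-1.007,-36.122) -> (-2.993,-35.878) [heading=173, draw]
LT 150: heading 173 -> 323
LT 120: heading 323 -> 83
Final: pos=(-2.993,-35.878), heading=83, 5 segment(s) drawn
Segments drawn: 5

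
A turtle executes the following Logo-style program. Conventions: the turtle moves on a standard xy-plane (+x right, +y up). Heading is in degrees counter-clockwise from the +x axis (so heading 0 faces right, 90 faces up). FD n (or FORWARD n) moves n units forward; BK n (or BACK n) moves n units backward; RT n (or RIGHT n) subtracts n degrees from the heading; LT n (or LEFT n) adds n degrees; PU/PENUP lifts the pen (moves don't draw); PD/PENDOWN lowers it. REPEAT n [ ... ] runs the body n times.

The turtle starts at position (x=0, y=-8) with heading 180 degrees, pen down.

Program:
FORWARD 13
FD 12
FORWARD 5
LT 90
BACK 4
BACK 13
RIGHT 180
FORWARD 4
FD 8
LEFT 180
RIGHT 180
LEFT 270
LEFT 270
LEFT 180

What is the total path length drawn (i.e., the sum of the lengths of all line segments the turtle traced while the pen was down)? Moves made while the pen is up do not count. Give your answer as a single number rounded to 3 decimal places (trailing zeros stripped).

Answer: 59

Derivation:
Executing turtle program step by step:
Start: pos=(0,-8), heading=180, pen down
FD 13: (0,-8) -> (-13,-8) [heading=180, draw]
FD 12: (-13,-8) -> (-25,-8) [heading=180, draw]
FD 5: (-25,-8) -> (-30,-8) [heading=180, draw]
LT 90: heading 180 -> 270
BK 4: (-30,-8) -> (-30,-4) [heading=270, draw]
BK 13: (-30,-4) -> (-30,9) [heading=270, draw]
RT 180: heading 270 -> 90
FD 4: (-30,9) -> (-30,13) [heading=90, draw]
FD 8: (-30,13) -> (-30,21) [heading=90, draw]
LT 180: heading 90 -> 270
RT 180: heading 270 -> 90
LT 270: heading 90 -> 0
LT 270: heading 0 -> 270
LT 180: heading 270 -> 90
Final: pos=(-30,21), heading=90, 7 segment(s) drawn

Segment lengths:
  seg 1: (0,-8) -> (-13,-8), length = 13
  seg 2: (-13,-8) -> (-25,-8), length = 12
  seg 3: (-25,-8) -> (-30,-8), length = 5
  seg 4: (-30,-8) -> (-30,-4), length = 4
  seg 5: (-30,-4) -> (-30,9), length = 13
  seg 6: (-30,9) -> (-30,13), length = 4
  seg 7: (-30,13) -> (-30,21), length = 8
Total = 59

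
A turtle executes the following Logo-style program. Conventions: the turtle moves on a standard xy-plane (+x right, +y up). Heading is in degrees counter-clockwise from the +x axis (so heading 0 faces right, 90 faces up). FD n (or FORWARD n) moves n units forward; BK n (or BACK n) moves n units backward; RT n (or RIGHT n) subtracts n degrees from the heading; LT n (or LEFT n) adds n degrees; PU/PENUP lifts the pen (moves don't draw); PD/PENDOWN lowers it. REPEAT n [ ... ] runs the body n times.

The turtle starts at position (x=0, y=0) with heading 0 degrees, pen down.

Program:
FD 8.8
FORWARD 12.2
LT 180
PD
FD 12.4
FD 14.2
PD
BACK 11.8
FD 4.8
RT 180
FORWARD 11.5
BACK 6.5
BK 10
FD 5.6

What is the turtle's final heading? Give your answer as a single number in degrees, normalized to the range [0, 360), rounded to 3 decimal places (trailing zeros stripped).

Answer: 0

Derivation:
Executing turtle program step by step:
Start: pos=(0,0), heading=0, pen down
FD 8.8: (0,0) -> (8.8,0) [heading=0, draw]
FD 12.2: (8.8,0) -> (21,0) [heading=0, draw]
LT 180: heading 0 -> 180
PD: pen down
FD 12.4: (21,0) -> (8.6,0) [heading=180, draw]
FD 14.2: (8.6,0) -> (-5.6,0) [heading=180, draw]
PD: pen down
BK 11.8: (-5.6,0) -> (6.2,0) [heading=180, draw]
FD 4.8: (6.2,0) -> (1.4,0) [heading=180, draw]
RT 180: heading 180 -> 0
FD 11.5: (1.4,0) -> (12.9,0) [heading=0, draw]
BK 6.5: (12.9,0) -> (6.4,0) [heading=0, draw]
BK 10: (6.4,0) -> (-3.6,0) [heading=0, draw]
FD 5.6: (-3.6,0) -> (2,0) [heading=0, draw]
Final: pos=(2,0), heading=0, 10 segment(s) drawn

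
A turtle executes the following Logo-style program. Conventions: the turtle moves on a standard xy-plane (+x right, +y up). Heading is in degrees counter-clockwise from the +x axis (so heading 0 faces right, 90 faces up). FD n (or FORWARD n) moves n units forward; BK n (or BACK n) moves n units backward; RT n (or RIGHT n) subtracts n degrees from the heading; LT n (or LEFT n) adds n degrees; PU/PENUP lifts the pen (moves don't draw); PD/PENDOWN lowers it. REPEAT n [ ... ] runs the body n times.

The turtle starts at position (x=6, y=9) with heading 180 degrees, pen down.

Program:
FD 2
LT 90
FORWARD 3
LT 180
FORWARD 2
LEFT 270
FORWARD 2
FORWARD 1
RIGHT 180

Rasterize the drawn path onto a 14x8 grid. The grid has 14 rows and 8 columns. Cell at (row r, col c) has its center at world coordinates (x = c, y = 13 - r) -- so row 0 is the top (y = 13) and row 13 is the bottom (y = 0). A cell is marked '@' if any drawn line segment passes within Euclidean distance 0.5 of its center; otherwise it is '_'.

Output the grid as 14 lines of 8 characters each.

Segment 0: (6,9) -> (4,9)
Segment 1: (4,9) -> (4,6)
Segment 2: (4,6) -> (4,8)
Segment 3: (4,8) -> (6,8)
Segment 4: (6,8) -> (7,8)

Answer: ________
________
________
________
____@@@_
____@@@@
____@___
____@___
________
________
________
________
________
________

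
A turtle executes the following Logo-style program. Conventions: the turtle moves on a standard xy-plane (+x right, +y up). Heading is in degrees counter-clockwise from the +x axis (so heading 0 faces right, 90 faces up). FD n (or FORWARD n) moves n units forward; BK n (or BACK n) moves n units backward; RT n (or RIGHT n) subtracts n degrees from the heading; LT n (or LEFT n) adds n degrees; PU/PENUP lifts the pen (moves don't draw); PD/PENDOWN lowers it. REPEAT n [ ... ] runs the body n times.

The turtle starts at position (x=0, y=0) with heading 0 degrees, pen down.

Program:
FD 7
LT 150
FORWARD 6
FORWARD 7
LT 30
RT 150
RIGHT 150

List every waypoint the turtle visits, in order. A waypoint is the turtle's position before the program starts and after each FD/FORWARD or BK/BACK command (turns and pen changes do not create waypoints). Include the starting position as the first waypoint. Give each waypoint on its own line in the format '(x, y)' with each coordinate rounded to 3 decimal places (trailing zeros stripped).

Answer: (0, 0)
(7, 0)
(1.804, 3)
(-4.258, 6.5)

Derivation:
Executing turtle program step by step:
Start: pos=(0,0), heading=0, pen down
FD 7: (0,0) -> (7,0) [heading=0, draw]
LT 150: heading 0 -> 150
FD 6: (7,0) -> (1.804,3) [heading=150, draw]
FD 7: (1.804,3) -> (-4.258,6.5) [heading=150, draw]
LT 30: heading 150 -> 180
RT 150: heading 180 -> 30
RT 150: heading 30 -> 240
Final: pos=(-4.258,6.5), heading=240, 3 segment(s) drawn
Waypoints (4 total):
(0, 0)
(7, 0)
(1.804, 3)
(-4.258, 6.5)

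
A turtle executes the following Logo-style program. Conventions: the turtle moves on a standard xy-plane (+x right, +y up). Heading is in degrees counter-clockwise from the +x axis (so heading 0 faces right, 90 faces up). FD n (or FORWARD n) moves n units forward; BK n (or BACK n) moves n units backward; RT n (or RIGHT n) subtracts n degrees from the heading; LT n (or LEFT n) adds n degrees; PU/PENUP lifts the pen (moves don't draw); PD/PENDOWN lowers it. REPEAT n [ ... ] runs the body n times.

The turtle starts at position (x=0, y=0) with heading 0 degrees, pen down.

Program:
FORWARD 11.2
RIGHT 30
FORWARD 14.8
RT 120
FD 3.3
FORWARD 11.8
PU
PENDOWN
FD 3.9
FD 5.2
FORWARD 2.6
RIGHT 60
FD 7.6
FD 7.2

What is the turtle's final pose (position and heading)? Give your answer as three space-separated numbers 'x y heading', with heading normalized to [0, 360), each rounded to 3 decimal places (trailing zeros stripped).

Executing turtle program step by step:
Start: pos=(0,0), heading=0, pen down
FD 11.2: (0,0) -> (11.2,0) [heading=0, draw]
RT 30: heading 0 -> 330
FD 14.8: (11.2,0) -> (24.017,-7.4) [heading=330, draw]
RT 120: heading 330 -> 210
FD 3.3: (24.017,-7.4) -> (21.159,-9.05) [heading=210, draw]
FD 11.8: (21.159,-9.05) -> (10.94,-14.95) [heading=210, draw]
PU: pen up
PD: pen down
FD 3.9: (10.94,-14.95) -> (7.563,-16.9) [heading=210, draw]
FD 5.2: (7.563,-16.9) -> (3.059,-19.5) [heading=210, draw]
FD 2.6: (3.059,-19.5) -> (0.808,-20.8) [heading=210, draw]
RT 60: heading 210 -> 150
FD 7.6: (0.808,-20.8) -> (-5.774,-17) [heading=150, draw]
FD 7.2: (-5.774,-17) -> (-12.009,-13.4) [heading=150, draw]
Final: pos=(-12.009,-13.4), heading=150, 9 segment(s) drawn

Answer: -12.009 -13.4 150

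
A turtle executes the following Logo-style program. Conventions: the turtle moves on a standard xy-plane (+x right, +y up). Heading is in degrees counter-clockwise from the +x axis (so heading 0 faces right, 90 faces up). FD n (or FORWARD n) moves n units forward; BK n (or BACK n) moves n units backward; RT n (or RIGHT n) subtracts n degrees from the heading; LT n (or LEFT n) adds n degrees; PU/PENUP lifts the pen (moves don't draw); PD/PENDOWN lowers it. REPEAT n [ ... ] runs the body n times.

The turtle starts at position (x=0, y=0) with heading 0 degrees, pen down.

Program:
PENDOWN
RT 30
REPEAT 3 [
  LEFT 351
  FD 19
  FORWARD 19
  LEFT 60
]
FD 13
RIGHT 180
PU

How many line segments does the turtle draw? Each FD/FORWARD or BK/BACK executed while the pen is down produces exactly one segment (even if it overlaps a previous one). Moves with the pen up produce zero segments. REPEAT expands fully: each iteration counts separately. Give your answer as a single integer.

Executing turtle program step by step:
Start: pos=(0,0), heading=0, pen down
PD: pen down
RT 30: heading 0 -> 330
REPEAT 3 [
  -- iteration 1/3 --
  LT 351: heading 330 -> 321
  FD 19: (0,0) -> (14.766,-11.957) [heading=321, draw]
  FD 19: (14.766,-11.957) -> (29.532,-23.914) [heading=321, draw]
  LT 60: heading 321 -> 21
  -- iteration 2/3 --
  LT 351: heading 21 -> 12
  FD 19: (29.532,-23.914) -> (48.116,-19.964) [heading=12, draw]
  FD 19: (48.116,-19.964) -> (66.701,-16.014) [heading=12, draw]
  LT 60: heading 12 -> 72
  -- iteration 3/3 --
  LT 351: heading 72 -> 63
  FD 19: (66.701,-16.014) -> (75.327,0.916) [heading=63, draw]
  FD 19: (75.327,0.916) -> (83.953,17.845) [heading=63, draw]
  LT 60: heading 63 -> 123
]
FD 13: (83.953,17.845) -> (76.872,28.747) [heading=123, draw]
RT 180: heading 123 -> 303
PU: pen up
Final: pos=(76.872,28.747), heading=303, 7 segment(s) drawn
Segments drawn: 7

Answer: 7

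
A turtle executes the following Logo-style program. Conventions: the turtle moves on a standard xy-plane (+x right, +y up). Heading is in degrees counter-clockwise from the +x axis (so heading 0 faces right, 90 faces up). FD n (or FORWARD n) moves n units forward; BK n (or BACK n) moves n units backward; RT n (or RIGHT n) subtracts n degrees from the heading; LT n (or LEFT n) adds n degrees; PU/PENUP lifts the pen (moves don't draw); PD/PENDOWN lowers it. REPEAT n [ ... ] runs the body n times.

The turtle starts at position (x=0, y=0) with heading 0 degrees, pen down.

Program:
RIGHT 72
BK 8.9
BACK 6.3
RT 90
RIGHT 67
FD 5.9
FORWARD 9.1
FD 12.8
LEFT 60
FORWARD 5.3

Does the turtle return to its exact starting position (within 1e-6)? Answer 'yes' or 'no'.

Answer: no

Derivation:
Executing turtle program step by step:
Start: pos=(0,0), heading=0, pen down
RT 72: heading 0 -> 288
BK 8.9: (0,0) -> (-2.75,8.464) [heading=288, draw]
BK 6.3: (-2.75,8.464) -> (-4.697,14.456) [heading=288, draw]
RT 90: heading 288 -> 198
RT 67: heading 198 -> 131
FD 5.9: (-4.697,14.456) -> (-8.568,18.909) [heading=131, draw]
FD 9.1: (-8.568,18.909) -> (-14.538,25.777) [heading=131, draw]
FD 12.8: (-14.538,25.777) -> (-22.935,35.437) [heading=131, draw]
LT 60: heading 131 -> 191
FD 5.3: (-22.935,35.437) -> (-28.138,34.426) [heading=191, draw]
Final: pos=(-28.138,34.426), heading=191, 6 segment(s) drawn

Start position: (0, 0)
Final position: (-28.138, 34.426)
Distance = 44.462; >= 1e-6 -> NOT closed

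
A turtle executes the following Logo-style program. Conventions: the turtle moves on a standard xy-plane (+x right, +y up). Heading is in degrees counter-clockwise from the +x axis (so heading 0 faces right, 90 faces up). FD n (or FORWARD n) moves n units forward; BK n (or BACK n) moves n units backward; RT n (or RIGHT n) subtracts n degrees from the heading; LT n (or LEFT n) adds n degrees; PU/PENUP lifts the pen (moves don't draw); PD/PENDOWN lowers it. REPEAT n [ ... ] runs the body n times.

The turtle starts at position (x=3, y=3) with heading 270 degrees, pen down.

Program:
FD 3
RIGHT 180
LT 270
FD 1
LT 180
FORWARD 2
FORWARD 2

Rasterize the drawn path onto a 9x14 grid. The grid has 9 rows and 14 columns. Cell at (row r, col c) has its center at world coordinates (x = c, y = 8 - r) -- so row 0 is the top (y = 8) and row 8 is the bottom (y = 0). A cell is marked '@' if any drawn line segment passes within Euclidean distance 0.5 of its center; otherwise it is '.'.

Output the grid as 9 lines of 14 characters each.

Answer: ..............
..............
..............
..............
..............
...@..........
...@..........
...@..........
@@@@@.........

Derivation:
Segment 0: (3,3) -> (3,0)
Segment 1: (3,0) -> (4,-0)
Segment 2: (4,-0) -> (2,0)
Segment 3: (2,0) -> (-0,0)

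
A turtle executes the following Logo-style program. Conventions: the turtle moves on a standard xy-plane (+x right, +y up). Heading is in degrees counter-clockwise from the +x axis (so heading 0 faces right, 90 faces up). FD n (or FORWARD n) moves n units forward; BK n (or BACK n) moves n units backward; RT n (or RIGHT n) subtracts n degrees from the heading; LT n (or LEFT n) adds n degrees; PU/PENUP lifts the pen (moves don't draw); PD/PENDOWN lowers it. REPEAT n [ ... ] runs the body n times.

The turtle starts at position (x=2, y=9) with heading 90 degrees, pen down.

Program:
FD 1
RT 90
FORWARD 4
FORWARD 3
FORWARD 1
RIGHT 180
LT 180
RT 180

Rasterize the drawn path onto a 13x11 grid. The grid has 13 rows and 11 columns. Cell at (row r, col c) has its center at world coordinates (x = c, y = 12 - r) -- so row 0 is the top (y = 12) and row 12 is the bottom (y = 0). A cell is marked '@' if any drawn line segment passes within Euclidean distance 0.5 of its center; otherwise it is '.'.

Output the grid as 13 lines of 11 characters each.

Answer: ...........
...........
..@@@@@@@@@
..@........
...........
...........
...........
...........
...........
...........
...........
...........
...........

Derivation:
Segment 0: (2,9) -> (2,10)
Segment 1: (2,10) -> (6,10)
Segment 2: (6,10) -> (9,10)
Segment 3: (9,10) -> (10,10)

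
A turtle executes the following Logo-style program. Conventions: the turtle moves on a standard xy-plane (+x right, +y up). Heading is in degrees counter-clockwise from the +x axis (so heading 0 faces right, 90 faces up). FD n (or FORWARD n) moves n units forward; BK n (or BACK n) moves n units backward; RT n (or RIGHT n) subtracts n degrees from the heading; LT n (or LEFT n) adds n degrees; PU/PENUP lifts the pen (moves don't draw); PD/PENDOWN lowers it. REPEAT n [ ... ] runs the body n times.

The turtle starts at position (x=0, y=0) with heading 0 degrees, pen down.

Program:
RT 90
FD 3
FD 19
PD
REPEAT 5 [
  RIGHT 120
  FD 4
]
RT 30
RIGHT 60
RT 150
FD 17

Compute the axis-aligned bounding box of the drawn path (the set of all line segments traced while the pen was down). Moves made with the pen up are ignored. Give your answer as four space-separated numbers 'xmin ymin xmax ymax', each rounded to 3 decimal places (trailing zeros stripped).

Executing turtle program step by step:
Start: pos=(0,0), heading=0, pen down
RT 90: heading 0 -> 270
FD 3: (0,0) -> (0,-3) [heading=270, draw]
FD 19: (0,-3) -> (0,-22) [heading=270, draw]
PD: pen down
REPEAT 5 [
  -- iteration 1/5 --
  RT 120: heading 270 -> 150
  FD 4: (0,-22) -> (-3.464,-20) [heading=150, draw]
  -- iteration 2/5 --
  RT 120: heading 150 -> 30
  FD 4: (-3.464,-20) -> (0,-18) [heading=30, draw]
  -- iteration 3/5 --
  RT 120: heading 30 -> 270
  FD 4: (0,-18) -> (0,-22) [heading=270, draw]
  -- iteration 4/5 --
  RT 120: heading 270 -> 150
  FD 4: (0,-22) -> (-3.464,-20) [heading=150, draw]
  -- iteration 5/5 --
  RT 120: heading 150 -> 30
  FD 4: (-3.464,-20) -> (0,-18) [heading=30, draw]
]
RT 30: heading 30 -> 0
RT 60: heading 0 -> 300
RT 150: heading 300 -> 150
FD 17: (0,-18) -> (-14.722,-9.5) [heading=150, draw]
Final: pos=(-14.722,-9.5), heading=150, 8 segment(s) drawn

Segment endpoints: x in {-14.722, -3.464, -3.464, 0, 0, 0, 0, 0}, y in {-22, -20, -20, -18, -18, -9.5, -3, 0}
xmin=-14.722, ymin=-22, xmax=0, ymax=0

Answer: -14.722 -22 0 0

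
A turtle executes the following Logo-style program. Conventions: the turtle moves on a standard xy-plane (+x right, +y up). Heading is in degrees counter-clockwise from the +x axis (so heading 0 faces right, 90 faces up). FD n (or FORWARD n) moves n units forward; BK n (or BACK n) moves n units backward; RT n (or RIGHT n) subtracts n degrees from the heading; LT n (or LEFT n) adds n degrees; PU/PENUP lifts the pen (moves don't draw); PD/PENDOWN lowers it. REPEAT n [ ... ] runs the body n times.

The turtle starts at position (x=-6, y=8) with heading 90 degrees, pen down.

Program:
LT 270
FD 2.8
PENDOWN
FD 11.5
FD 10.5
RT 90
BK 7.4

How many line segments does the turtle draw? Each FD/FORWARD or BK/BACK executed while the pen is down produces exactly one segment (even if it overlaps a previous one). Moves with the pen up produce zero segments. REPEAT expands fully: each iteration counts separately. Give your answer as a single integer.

Executing turtle program step by step:
Start: pos=(-6,8), heading=90, pen down
LT 270: heading 90 -> 0
FD 2.8: (-6,8) -> (-3.2,8) [heading=0, draw]
PD: pen down
FD 11.5: (-3.2,8) -> (8.3,8) [heading=0, draw]
FD 10.5: (8.3,8) -> (18.8,8) [heading=0, draw]
RT 90: heading 0 -> 270
BK 7.4: (18.8,8) -> (18.8,15.4) [heading=270, draw]
Final: pos=(18.8,15.4), heading=270, 4 segment(s) drawn
Segments drawn: 4

Answer: 4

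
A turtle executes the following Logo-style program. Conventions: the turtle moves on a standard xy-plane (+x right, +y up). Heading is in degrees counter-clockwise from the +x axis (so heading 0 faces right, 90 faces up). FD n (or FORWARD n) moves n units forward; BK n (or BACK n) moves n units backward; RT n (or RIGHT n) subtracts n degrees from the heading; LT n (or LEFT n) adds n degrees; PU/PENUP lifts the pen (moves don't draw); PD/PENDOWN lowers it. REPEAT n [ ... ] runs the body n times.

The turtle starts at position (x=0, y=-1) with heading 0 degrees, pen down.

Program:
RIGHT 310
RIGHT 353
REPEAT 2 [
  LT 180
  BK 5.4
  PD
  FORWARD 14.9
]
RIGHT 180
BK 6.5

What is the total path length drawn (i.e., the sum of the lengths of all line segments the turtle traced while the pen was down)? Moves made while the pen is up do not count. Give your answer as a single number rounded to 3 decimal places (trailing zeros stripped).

Executing turtle program step by step:
Start: pos=(0,-1), heading=0, pen down
RT 310: heading 0 -> 50
RT 353: heading 50 -> 57
REPEAT 2 [
  -- iteration 1/2 --
  LT 180: heading 57 -> 237
  BK 5.4: (0,-1) -> (2.941,3.529) [heading=237, draw]
  PD: pen down
  FD 14.9: (2.941,3.529) -> (-5.174,-8.967) [heading=237, draw]
  -- iteration 2/2 --
  LT 180: heading 237 -> 57
  BK 5.4: (-5.174,-8.967) -> (-8.115,-13.496) [heading=57, draw]
  PD: pen down
  FD 14.9: (-8.115,-13.496) -> (0,-1) [heading=57, draw]
]
RT 180: heading 57 -> 237
BK 6.5: (0,-1) -> (3.54,4.451) [heading=237, draw]
Final: pos=(3.54,4.451), heading=237, 5 segment(s) drawn

Segment lengths:
  seg 1: (0,-1) -> (2.941,3.529), length = 5.4
  seg 2: (2.941,3.529) -> (-5.174,-8.967), length = 14.9
  seg 3: (-5.174,-8.967) -> (-8.115,-13.496), length = 5.4
  seg 4: (-8.115,-13.496) -> (0,-1), length = 14.9
  seg 5: (0,-1) -> (3.54,4.451), length = 6.5
Total = 47.1

Answer: 47.1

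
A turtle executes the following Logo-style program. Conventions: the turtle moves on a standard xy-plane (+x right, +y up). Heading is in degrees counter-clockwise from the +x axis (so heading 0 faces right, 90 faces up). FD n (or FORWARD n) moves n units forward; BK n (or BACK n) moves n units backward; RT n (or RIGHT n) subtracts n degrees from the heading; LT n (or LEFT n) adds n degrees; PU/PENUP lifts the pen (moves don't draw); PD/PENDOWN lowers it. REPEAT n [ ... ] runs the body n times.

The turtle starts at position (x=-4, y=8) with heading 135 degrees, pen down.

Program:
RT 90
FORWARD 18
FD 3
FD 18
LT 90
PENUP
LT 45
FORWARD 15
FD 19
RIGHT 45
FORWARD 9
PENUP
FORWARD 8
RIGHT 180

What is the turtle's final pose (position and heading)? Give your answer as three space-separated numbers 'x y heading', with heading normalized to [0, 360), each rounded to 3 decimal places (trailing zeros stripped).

Answer: -22.444 47.598 315

Derivation:
Executing turtle program step by step:
Start: pos=(-4,8), heading=135, pen down
RT 90: heading 135 -> 45
FD 18: (-4,8) -> (8.728,20.728) [heading=45, draw]
FD 3: (8.728,20.728) -> (10.849,22.849) [heading=45, draw]
FD 18: (10.849,22.849) -> (23.577,35.577) [heading=45, draw]
LT 90: heading 45 -> 135
PU: pen up
LT 45: heading 135 -> 180
FD 15: (23.577,35.577) -> (8.577,35.577) [heading=180, move]
FD 19: (8.577,35.577) -> (-10.423,35.577) [heading=180, move]
RT 45: heading 180 -> 135
FD 9: (-10.423,35.577) -> (-16.787,41.941) [heading=135, move]
PU: pen up
FD 8: (-16.787,41.941) -> (-22.444,47.598) [heading=135, move]
RT 180: heading 135 -> 315
Final: pos=(-22.444,47.598), heading=315, 3 segment(s) drawn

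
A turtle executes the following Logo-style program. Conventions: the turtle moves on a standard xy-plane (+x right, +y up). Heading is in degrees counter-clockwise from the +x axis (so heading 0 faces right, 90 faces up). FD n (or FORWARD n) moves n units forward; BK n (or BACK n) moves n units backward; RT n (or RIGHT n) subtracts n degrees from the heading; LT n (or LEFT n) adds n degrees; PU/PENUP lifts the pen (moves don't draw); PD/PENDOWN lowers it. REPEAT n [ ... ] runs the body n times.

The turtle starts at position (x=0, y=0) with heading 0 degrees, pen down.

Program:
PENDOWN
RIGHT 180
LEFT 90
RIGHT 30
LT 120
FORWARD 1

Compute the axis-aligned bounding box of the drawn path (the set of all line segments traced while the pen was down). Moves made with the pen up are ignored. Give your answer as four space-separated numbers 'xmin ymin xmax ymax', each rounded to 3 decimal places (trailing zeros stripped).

Executing turtle program step by step:
Start: pos=(0,0), heading=0, pen down
PD: pen down
RT 180: heading 0 -> 180
LT 90: heading 180 -> 270
RT 30: heading 270 -> 240
LT 120: heading 240 -> 0
FD 1: (0,0) -> (1,0) [heading=0, draw]
Final: pos=(1,0), heading=0, 1 segment(s) drawn

Segment endpoints: x in {0, 1}, y in {0}
xmin=0, ymin=0, xmax=1, ymax=0

Answer: 0 0 1 0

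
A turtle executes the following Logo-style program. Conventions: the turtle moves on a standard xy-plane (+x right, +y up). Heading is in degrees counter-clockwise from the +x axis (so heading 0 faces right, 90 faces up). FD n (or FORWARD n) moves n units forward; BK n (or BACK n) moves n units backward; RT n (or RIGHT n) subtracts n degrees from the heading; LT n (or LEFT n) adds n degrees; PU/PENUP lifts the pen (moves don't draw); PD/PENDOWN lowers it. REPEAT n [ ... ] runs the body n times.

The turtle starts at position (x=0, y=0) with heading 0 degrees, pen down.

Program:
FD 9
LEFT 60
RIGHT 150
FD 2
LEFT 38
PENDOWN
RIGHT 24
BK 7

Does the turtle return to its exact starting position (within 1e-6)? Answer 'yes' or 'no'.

Answer: no

Derivation:
Executing turtle program step by step:
Start: pos=(0,0), heading=0, pen down
FD 9: (0,0) -> (9,0) [heading=0, draw]
LT 60: heading 0 -> 60
RT 150: heading 60 -> 270
FD 2: (9,0) -> (9,-2) [heading=270, draw]
LT 38: heading 270 -> 308
PD: pen down
RT 24: heading 308 -> 284
BK 7: (9,-2) -> (7.307,4.792) [heading=284, draw]
Final: pos=(7.307,4.792), heading=284, 3 segment(s) drawn

Start position: (0, 0)
Final position: (7.307, 4.792)
Distance = 8.738; >= 1e-6 -> NOT closed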